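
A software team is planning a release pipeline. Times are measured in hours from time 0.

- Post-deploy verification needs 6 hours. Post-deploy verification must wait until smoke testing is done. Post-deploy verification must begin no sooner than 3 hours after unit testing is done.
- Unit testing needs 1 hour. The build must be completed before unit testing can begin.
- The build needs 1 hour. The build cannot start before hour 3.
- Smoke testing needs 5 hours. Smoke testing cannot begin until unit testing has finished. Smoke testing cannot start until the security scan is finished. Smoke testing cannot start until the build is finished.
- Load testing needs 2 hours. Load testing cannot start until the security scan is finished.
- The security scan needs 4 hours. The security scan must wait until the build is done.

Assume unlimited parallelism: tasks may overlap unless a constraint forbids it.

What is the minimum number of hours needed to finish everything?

The build waits on its own release at hour 3, so it starts at hour 3 and finishes at 3 + 1 = hour 4.
The security scan cannot begin until the build (finishes hour 4). It runs from hour 4 to 4 + 4 = hour 8.
After the security scan (finishes hour 8), load testing can start at hour 8 and finishes at hour 10.
Unit testing waits on the build (finishes hour 4), so it starts at hour 4 and finishes at 4 + 1 = hour 5.
Smoke testing has to wait for unit testing (finishes hour 5); the security scan (finishes hour 8); the build (finishes hour 4). The latest of these is hour 8, so smoke testing runs hour 8 to 8 + 5 = hour 13.
Post-deploy verification needs all of smoke testing (finishes hour 13); unit testing (finishes hour 5, plus 3-hour gap → hour 8). That puts its earliest start at hour 13; it finishes at 13 + 6 = hour 19.
All tasks are finished once the last one completes. Finish times: The build at 4, Unit testing at 5, The security scan at 8, Smoke testing at 13, Load testing at 10, Post-deploy verification at 19. The latest is hour 19.

19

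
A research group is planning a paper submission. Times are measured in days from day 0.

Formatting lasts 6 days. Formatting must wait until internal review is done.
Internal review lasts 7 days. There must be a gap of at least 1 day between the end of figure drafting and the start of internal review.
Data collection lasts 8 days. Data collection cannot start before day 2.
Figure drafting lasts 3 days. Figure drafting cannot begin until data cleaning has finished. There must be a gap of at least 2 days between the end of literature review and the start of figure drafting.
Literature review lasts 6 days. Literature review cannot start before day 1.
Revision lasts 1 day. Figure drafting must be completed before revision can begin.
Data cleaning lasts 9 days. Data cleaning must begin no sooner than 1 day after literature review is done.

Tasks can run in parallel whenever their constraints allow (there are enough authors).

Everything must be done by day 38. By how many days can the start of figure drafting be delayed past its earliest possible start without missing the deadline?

4

Literature review cannot begin until its own release at day 1. It runs from day 1 to 1 + 6 = day 7.
After literature review (finishes day 7, plus 1-day gap → day 8), data cleaning can start at day 8 and finishes at day 17.
Figure drafting has to wait for data cleaning (finishes day 17); literature review (finishes day 7, plus 2-day gap → day 9). The latest of these is day 17, so figure drafting runs day 17 to 17 + 3 = day 20.

Working backward from the deadline:
Formatting must finish by day 38; it takes 6 days, so it must start by 38 − 6 = day 32.
Internal review must finish before formatting (must start by day 32). With a 7-day duration, internal review must start by 32 − 7 = day 25.
Revision must finish by day 38; it takes 1 day, so it must start by 38 − 1 = day 37.
Figure drafting must finish in time for internal review (must start by day 25, minus 1-day gap → day 24); revision (must start by day 37). The tightest is day 24, so figure drafting must start by 24 − 3 = day 21.
So figure drafting can start as early as day 17 and as late as day 21, giving 21 − 17 = 4 days of slack.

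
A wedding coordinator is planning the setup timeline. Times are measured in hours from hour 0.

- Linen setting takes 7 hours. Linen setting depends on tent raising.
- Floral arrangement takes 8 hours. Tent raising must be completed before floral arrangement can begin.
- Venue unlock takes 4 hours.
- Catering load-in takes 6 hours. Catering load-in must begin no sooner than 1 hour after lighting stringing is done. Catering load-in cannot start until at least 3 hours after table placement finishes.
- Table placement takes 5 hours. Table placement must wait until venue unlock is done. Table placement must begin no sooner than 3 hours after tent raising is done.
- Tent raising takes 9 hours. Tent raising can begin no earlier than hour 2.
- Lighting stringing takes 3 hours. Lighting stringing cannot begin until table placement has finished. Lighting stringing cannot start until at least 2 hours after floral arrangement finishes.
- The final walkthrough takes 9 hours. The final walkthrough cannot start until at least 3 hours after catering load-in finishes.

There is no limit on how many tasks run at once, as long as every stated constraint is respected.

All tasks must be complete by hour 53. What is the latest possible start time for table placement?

To finish by hour 53, the final walkthrough (duration 9) must start no later than hour 44.
Catering load-in must finish before the final walkthrough (must start by hour 44, minus 3-hour gap → hour 41). With a 6-hour duration, catering load-in must start by 41 − 6 = hour 35.
Since catering load-in (must start by hour 35, minus 1-hour gap → hour 34) depends on it, lighting stringing must finish by hour 34. Backing off its 3-hour duration gives a latest start of hour 31.
For table placement: lighting stringing (must start by hour 31); catering load-in (must start by hour 35, minus 3-hour gap → hour 32). The most restrictive is hour 31; with a 5-hour duration, table placement must start by hour 26.

26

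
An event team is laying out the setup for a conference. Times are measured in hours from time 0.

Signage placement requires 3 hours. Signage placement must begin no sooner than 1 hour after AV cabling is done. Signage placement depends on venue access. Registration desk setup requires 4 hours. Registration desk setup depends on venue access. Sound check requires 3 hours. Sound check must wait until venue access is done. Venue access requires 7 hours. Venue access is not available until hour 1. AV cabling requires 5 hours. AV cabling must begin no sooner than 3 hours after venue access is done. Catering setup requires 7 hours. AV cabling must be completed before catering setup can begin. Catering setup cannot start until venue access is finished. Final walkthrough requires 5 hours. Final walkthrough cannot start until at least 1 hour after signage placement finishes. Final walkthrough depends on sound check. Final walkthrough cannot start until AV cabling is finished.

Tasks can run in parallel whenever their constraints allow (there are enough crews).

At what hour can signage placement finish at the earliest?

Venue access cannot begin until its own release at hour 1. It runs from hour 1 to 1 + 7 = hour 8.
AV cabling cannot begin until venue access (finishes hour 8, plus 3-hour gap → hour 11). It runs from hour 11 to 11 + 5 = hour 16.
Signage placement needs all of AV cabling (finishes hour 16, plus 1-hour gap → hour 17); venue access (finishes hour 8). That puts its earliest start at hour 17; it finishes at 17 + 3 = hour 20.

20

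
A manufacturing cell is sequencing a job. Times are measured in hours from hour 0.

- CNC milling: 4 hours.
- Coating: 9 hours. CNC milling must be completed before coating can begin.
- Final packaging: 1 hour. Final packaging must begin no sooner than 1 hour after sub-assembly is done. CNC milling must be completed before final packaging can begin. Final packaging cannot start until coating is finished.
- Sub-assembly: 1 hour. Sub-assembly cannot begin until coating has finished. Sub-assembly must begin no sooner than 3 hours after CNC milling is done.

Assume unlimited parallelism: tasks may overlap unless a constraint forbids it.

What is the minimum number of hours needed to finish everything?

16

CNC milling can start immediately at hour 0; it finishes at hour 4.
Coating cannot begin until CNC milling (finishes hour 4). It runs from hour 4 to 4 + 9 = hour 13.
Sub-assembly has to wait for coating (finishes hour 13); CNC milling (finishes hour 4, plus 3-hour gap → hour 7). The latest of these is hour 13, so sub-assembly runs hour 13 to 13 + 1 = hour 14.
Final packaging has to wait for sub-assembly (finishes hour 14, plus 1-hour gap → hour 15); CNC milling (finishes hour 4); coating (finishes hour 13). The latest of these is hour 15, so final packaging runs hour 15 to 15 + 1 = hour 16.
All tasks are finished once the last one completes. Finish times: CNC milling at 4, Coating at 13, Sub-assembly at 14, Final packaging at 16. The latest is hour 16.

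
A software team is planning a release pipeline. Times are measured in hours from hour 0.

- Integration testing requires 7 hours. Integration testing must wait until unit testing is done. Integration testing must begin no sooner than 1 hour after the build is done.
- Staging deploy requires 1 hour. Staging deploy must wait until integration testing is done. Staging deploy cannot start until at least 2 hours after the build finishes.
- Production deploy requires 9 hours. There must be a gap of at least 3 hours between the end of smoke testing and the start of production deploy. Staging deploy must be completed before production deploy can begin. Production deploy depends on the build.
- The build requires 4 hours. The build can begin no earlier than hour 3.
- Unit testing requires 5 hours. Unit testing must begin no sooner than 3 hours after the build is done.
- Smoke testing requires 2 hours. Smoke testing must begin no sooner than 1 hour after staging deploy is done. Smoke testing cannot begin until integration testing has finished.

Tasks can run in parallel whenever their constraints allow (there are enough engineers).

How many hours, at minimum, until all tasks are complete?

38

After its own release at hour 3, the build can start at hour 3 and finishes at hour 7.
Unit testing waits on the build (finishes hour 7, plus 3-hour gap → hour 10), so it starts at hour 10 and finishes at 10 + 5 = hour 15.
For integration testing: unit testing (finishes hour 15); the build (finishes hour 7, plus 1-hour gap → hour 8). Taking the maximum gives a start of hour 15, and it finishes at 15 + 7 = hour 22.
Staging deploy cannot start until integration testing (finishes hour 22); the build (finishes hour 7, plus 2-hour gap → hour 9). The controlling bound is hour 22, so staging deploy finishes at 22 + 1 = hour 23.
Smoke testing cannot start until staging deploy (finishes hour 23, plus 1-hour gap → hour 24); integration testing (finishes hour 22). The controlling bound is hour 24, so smoke testing finishes at 24 + 2 = hour 26.
Production deploy has to wait for smoke testing (finishes hour 26, plus 3-hour gap → hour 29); staging deploy (finishes hour 23); the build (finishes hour 7). The latest of these is hour 29, so production deploy runs hour 29 to 29 + 9 = hour 38.
All tasks are finished once the last one completes. Finish times: The build at 7, Unit testing at 15, Integration testing at 22, Staging deploy at 23, Smoke testing at 26, Production deploy at 38. The latest is hour 38.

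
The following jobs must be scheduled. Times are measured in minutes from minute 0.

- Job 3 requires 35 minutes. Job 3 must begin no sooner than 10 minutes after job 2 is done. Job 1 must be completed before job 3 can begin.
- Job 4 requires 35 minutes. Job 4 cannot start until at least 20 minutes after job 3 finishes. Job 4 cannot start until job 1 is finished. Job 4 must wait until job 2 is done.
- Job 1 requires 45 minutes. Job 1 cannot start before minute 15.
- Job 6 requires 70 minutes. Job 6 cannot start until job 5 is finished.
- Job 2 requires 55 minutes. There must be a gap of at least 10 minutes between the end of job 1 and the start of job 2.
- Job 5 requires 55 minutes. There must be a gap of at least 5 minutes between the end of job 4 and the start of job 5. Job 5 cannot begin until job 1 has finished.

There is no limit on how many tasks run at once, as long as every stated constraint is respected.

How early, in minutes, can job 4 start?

190

Job 1 waits on its own release at minute 15, so it starts at minute 15 and finishes at 15 + 45 = minute 60.
After job 1 (finishes minute 60, plus 10-minute gap → minute 70), job 2 can start at minute 70 and finishes at minute 125.
Job 3 has to wait for job 2 (finishes minute 125, plus 10-minute gap → minute 135); job 1 (finishes minute 60). The latest of these is minute 135, so job 3 runs minute 135 to 135 + 35 = minute 170.
Job 4 waits on job 3 (finishes minute 170, plus 20-minute gap → minute 190); job 1 (finishes minute 60); job 2 (finishes minute 125). The latest of these is minute 190, which is the earliest job 4 can start.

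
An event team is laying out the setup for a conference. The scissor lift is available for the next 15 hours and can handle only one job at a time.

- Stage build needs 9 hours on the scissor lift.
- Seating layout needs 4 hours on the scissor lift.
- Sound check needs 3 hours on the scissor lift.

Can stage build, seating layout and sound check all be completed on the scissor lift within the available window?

No

Running back to back, the jobs need 9 + 4 + 3 = 16 hours on the scissor lift.
Since 16 > 15, they cannot all fit.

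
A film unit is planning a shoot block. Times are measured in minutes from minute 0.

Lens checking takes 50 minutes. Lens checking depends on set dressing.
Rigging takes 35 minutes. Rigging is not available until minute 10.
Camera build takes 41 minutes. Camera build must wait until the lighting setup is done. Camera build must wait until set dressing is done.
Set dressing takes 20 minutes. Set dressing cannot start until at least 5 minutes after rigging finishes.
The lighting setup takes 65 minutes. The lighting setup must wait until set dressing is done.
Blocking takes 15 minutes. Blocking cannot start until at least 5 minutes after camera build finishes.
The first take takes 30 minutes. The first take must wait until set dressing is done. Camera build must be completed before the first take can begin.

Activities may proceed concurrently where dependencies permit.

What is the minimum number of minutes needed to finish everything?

Rigging cannot begin until its own release at minute 10. It runs from minute 10 to 10 + 35 = minute 45.
Set dressing cannot begin until rigging (finishes minute 45, plus 5-minute gap → minute 50). It runs from minute 50 to 50 + 20 = minute 70.
Lens checking waits on set dressing (finishes minute 70), so it starts at minute 70 and finishes at 70 + 50 = minute 120.
After set dressing (finishes minute 70), the lighting setup can start at minute 70 and finishes at minute 135.
Camera build needs all of the lighting setup (finishes minute 135); set dressing (finishes minute 70). That puts its earliest start at minute 135; it finishes at 135 + 41 = minute 176.
The first take has to wait for set dressing (finishes minute 70); camera build (finishes minute 176). The latest of these is minute 176, so the first take runs minute 176 to 176 + 30 = minute 206.
Blocking cannot begin until camera build (finishes minute 176, plus 5-minute gap → minute 181). It runs from minute 181 to 181 + 15 = minute 196.
All tasks are finished once the last one completes. Finish times: Rigging at 45, Set dressing at 70, The lighting setup at 135, Camera build at 176, Lens checking at 120, Blocking at 196, The first take at 206. The latest is minute 206.

206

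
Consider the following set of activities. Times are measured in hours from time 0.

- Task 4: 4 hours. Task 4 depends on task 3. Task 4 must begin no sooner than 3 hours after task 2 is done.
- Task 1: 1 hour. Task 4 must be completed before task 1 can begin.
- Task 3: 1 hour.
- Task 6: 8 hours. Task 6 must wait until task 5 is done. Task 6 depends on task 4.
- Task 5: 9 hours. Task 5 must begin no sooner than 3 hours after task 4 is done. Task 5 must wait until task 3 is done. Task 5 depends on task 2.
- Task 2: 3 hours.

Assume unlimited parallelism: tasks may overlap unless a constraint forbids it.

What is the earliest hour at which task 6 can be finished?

Nothing blocks task 3, so it runs from hour 0 to hour 1.
Nothing blocks task 2, so it runs from hour 0 to hour 3.
Task 4 cannot start until task 3 (finishes hour 1); task 2 (finishes hour 3, plus 3-hour gap → hour 6). The controlling bound is hour 6, so task 4 finishes at 6 + 4 = hour 10.
Task 5 has to wait for task 4 (finishes hour 10, plus 3-hour gap → hour 13); task 3 (finishes hour 1); task 2 (finishes hour 3). The latest of these is hour 13, so task 5 runs hour 13 to 13 + 9 = hour 22.
Task 6 cannot start until task 5 (finishes hour 22); task 4 (finishes hour 10). The controlling bound is hour 22, so task 6 finishes at 22 + 8 = hour 30.

30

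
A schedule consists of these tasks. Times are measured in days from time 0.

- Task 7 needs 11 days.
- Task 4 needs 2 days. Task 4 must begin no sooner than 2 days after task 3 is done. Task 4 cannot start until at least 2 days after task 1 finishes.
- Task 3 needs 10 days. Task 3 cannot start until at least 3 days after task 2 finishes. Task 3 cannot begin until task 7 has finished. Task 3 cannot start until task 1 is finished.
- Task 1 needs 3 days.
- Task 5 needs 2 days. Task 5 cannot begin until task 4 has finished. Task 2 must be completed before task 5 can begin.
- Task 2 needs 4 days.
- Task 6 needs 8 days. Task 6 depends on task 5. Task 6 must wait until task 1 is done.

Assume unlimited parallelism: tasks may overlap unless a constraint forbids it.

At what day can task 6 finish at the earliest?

Nothing blocks task 7, so it runs from day 0 to day 11.
Task 2 has no prerequisites, so it starts at day 0 and finishes at day 4.
Task 1 has no prerequisites, so it starts at day 0 and finishes at day 3.
Task 3 needs all of task 2 (finishes day 4, plus 3-day gap → day 7); task 7 (finishes day 11); task 1 (finishes day 3). That puts its earliest start at day 11; it finishes at 11 + 10 = day 21.
Task 4 cannot start until task 3 (finishes day 21, plus 2-day gap → day 23); task 1 (finishes day 3, plus 2-day gap → day 5). The controlling bound is day 23, so task 4 finishes at 23 + 2 = day 25.
Task 5 needs all of task 4 (finishes day 25); task 2 (finishes day 4). That puts its earliest start at day 25; it finishes at 25 + 2 = day 27.
Task 6 has to wait for task 5 (finishes day 27); task 1 (finishes day 3). The latest of these is day 27, so task 6 runs day 27 to 27 + 8 = day 35.

35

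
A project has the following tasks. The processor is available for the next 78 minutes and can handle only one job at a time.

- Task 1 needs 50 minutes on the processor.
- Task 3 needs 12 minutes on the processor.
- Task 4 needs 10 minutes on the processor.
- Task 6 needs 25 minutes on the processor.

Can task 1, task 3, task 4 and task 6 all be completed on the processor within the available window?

Running back to back, the jobs need 50 + 12 + 10 + 25 = 97 minutes on the processor.
Since 97 > 78, they cannot all fit.

No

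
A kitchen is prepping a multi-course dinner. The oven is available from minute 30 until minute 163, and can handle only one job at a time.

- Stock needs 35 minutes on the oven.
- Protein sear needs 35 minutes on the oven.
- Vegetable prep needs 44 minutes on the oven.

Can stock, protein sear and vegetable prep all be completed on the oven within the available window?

Yes

The oven window is 163 − 30 = 133 minutes.
Running back to back, the jobs need 35 + 35 + 44 = 114 minutes on the oven.
Since 114 ≤ 133, they fit within the window.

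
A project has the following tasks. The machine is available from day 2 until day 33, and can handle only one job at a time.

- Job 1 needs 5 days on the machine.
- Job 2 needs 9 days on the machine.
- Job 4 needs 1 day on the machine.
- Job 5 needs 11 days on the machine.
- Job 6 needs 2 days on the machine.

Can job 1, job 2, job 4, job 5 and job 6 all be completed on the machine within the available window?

Yes

The machine window is 33 − 2 = 31 days.
Running back to back, the jobs need 5 + 9 + 1 + 11 + 2 = 28 days on the machine.
Since 28 ≤ 31, they fit within the window.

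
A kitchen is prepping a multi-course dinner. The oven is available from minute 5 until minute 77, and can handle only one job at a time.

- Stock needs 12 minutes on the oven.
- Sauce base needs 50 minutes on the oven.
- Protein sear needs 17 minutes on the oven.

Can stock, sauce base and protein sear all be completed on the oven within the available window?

No

The oven window is 77 − 5 = 72 minutes.
Running back to back, the jobs need 12 + 50 + 17 = 79 minutes on the oven.
Since 79 > 72, they cannot all fit.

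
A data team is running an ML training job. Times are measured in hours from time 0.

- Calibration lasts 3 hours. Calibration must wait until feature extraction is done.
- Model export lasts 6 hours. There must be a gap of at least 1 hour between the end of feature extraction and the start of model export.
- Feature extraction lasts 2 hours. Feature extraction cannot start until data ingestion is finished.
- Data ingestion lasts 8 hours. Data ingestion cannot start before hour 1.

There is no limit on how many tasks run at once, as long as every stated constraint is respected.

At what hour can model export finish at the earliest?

After its own release at hour 1, data ingestion can start at hour 1 and finishes at hour 9.
After data ingestion (finishes hour 9), feature extraction can start at hour 9 and finishes at hour 11.
Model export waits on feature extraction (finishes hour 11, plus 1-hour gap → hour 12), so it starts at hour 12 and finishes at 12 + 6 = hour 18.

18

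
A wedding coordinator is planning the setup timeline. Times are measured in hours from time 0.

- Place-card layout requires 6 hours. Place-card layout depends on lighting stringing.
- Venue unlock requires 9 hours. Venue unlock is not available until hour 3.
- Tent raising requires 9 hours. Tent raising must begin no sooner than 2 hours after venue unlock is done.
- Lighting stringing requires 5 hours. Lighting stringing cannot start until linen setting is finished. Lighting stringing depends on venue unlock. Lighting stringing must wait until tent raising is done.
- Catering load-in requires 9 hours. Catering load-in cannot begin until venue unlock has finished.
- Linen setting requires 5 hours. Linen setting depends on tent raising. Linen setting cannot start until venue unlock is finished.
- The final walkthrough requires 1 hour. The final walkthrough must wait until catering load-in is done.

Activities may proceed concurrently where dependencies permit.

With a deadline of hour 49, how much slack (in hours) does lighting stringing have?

10

Venue unlock cannot begin until its own release at hour 3. It runs from hour 3 to 3 + 9 = hour 12.
After venue unlock (finishes hour 12, plus 2-hour gap → hour 14), tent raising can start at hour 14 and finishes at hour 23.
Linen setting has to wait for tent raising (finishes hour 23); venue unlock (finishes hour 12). The latest of these is hour 23, so linen setting runs hour 23 to 23 + 5 = hour 28.
Lighting stringing needs all of linen setting (finishes hour 28); venue unlock (finishes hour 12); tent raising (finishes hour 23). That puts its earliest start at hour 28; it finishes at 28 + 5 = hour 33.

Working backward from the deadline:
Place-card layout must finish by hour 49; it takes 6 hours, so it must start by 49 − 6 = hour 43.
Lighting stringing must finish before place-card layout (must start by hour 43). With a 5-hour duration, lighting stringing must start by 43 − 5 = hour 38.
So lighting stringing can start as early as hour 28 and as late as hour 38, giving 38 − 28 = 10 hours of slack.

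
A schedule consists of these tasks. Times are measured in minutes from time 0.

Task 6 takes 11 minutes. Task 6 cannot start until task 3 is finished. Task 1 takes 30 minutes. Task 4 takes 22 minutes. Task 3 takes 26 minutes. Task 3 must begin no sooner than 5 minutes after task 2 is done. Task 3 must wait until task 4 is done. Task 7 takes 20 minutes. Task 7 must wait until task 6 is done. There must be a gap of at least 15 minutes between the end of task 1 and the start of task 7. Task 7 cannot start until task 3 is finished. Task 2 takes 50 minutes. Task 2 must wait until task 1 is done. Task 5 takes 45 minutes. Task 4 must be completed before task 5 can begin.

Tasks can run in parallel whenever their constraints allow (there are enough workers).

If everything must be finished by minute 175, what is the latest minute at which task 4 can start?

To finish by minute 175, task 7 (duration 20) must start no later than minute 155.
Since task 7 (must start by minute 155) depends on it, task 6 must finish by minute 155. Backing off its 11-minute duration gives a latest start of minute 144.
Task 3 feeds task 6 (must start by minute 144); task 7 (must start by minute 155). Taking the minimum, task 3 must finish by minute 144 and start by 144 − 26 = minute 118.
Nothing follows task 5; the deadline of minute 175 is its only limit. It must start by 175 − 45 = minute 130.
Task 4 has several dependents: task 3 (must start by minute 118); task 5 (must start by minute 130). The earliest of those limits is minute 118, so task 4 must start by 118 − 22 = minute 96.

96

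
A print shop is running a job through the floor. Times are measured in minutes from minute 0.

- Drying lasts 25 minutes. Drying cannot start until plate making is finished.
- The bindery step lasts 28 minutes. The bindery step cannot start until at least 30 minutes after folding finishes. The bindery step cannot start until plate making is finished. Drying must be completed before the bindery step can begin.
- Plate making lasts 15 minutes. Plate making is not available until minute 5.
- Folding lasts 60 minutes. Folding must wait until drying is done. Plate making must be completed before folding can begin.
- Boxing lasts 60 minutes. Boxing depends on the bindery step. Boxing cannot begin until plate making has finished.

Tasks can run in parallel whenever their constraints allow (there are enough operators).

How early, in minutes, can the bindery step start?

135

After its own release at minute 5, plate making can start at minute 5 and finishes at minute 20.
After plate making (finishes minute 20), drying can start at minute 20 and finishes at minute 45.
Folding has to wait for drying (finishes minute 45); plate making (finishes minute 20). The latest of these is minute 45, so folding runs minute 45 to 45 + 60 = minute 105.
The bindery step waits on folding (finishes minute 105, plus 30-minute gap → minute 135); plate making (finishes minute 20); drying (finishes minute 45). The latest of these is minute 135, which is the earliest the bindery step can start.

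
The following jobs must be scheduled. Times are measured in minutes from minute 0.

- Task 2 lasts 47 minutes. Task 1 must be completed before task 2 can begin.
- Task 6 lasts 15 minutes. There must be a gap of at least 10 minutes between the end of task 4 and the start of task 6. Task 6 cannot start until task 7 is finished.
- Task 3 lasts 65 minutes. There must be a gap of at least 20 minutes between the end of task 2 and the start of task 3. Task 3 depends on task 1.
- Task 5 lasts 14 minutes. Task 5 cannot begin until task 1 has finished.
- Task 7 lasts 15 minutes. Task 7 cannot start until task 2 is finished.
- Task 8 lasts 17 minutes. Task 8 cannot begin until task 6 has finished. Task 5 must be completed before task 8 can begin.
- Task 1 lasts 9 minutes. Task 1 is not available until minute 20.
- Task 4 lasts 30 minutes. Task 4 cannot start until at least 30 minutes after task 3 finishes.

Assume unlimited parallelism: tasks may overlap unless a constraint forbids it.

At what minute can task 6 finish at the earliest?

246

After its own release at minute 20, task 1 can start at minute 20 and finishes at minute 29.
After task 1 (finishes minute 29), task 2 can start at minute 29 and finishes at minute 76.
Task 7 cannot begin until task 2 (finishes minute 76). It runs from minute 76 to 76 + 15 = minute 91.
For task 3: task 2 (finishes minute 76, plus 20-minute gap → minute 96); task 1 (finishes minute 29). Taking the maximum gives a start of minute 96, and it finishes at 96 + 65 = minute 161.
Task 4 cannot begin until task 3 (finishes minute 161, plus 30-minute gap → minute 191). It runs from minute 191 to 191 + 30 = minute 221.
Task 6 needs all of task 4 (finishes minute 221, plus 10-minute gap → minute 231); task 7 (finishes minute 91). That puts its earliest start at minute 231; it finishes at 231 + 15 = minute 246.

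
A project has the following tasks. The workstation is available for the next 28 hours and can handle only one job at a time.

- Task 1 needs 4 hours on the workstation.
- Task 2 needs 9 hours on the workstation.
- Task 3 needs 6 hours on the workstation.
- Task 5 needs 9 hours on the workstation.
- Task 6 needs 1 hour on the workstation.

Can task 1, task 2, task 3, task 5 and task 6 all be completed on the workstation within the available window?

No

Running back to back, the jobs need 4 + 9 + 6 + 9 + 1 = 29 hours on the workstation.
Since 29 > 28, they cannot all fit.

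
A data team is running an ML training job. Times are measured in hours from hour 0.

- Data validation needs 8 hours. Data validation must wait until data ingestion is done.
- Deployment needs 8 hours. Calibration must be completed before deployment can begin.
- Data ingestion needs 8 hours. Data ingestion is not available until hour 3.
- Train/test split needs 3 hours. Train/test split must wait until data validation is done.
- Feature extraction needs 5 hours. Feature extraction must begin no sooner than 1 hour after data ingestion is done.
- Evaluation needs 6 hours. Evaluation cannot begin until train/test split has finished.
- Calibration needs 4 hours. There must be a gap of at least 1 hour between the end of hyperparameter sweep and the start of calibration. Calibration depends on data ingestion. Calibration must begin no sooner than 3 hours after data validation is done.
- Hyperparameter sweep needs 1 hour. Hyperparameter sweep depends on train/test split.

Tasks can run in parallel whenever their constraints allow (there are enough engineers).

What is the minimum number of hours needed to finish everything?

36

After its own release at hour 3, data ingestion can start at hour 3 and finishes at hour 11.
After data ingestion (finishes hour 11, plus 1-hour gap → hour 12), feature extraction can start at hour 12 and finishes at hour 17.
Data validation waits on data ingestion (finishes hour 11), so it starts at hour 11 and finishes at 11 + 8 = hour 19.
Train/test split waits on data validation (finishes hour 19), so it starts at hour 19 and finishes at 19 + 3 = hour 22.
Evaluation cannot begin until train/test split (finishes hour 22). It runs from hour 22 to 22 + 6 = hour 28.
After train/test split (finishes hour 22), hyperparameter sweep can start at hour 22 and finishes at hour 23.
Calibration has to wait for hyperparameter sweep (finishes hour 23, plus 1-hour gap → hour 24); data ingestion (finishes hour 11); data validation (finishes hour 19, plus 3-hour gap → hour 22). The latest of these is hour 24, so calibration runs hour 24 to 24 + 4 = hour 28.
Deployment waits on calibration (finishes hour 28), so it starts at hour 28 and finishes at 28 + 8 = hour 36.
All tasks are finished once the last one completes. Finish times: Data ingestion at 11, Data validation at 19, Feature extraction at 17, Train/test split at 22, Hyperparameter sweep at 23, Evaluation at 28, Calibration at 28, Deployment at 36. The latest is hour 36.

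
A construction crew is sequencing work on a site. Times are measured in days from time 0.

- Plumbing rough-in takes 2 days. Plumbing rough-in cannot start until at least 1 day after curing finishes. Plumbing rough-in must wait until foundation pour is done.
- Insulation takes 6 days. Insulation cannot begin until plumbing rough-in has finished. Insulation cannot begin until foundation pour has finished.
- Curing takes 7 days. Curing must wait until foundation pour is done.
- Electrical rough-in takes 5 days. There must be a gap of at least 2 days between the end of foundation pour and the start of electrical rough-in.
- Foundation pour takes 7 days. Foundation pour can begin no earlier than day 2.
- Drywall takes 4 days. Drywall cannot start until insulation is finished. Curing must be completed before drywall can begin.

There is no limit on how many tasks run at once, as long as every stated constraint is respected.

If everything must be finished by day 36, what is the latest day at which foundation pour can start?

Nothing follows drywall; the deadline of day 36 is its only limit. It must start by 36 − 4 = day 32.
Since drywall (must start by day 32) depends on it, insulation must finish by day 32. Backing off its 6-day duration gives a latest start of day 26.
Plumbing rough-in must finish before insulation (must start by day 26). With a 2-day duration, plumbing rough-in must start by 26 − 2 = day 24.
For curing: plumbing rough-in (must start by day 24, minus 1-day gap → day 23); drywall (must start by day 32). The most restrictive is day 23; with a 7-day duration, curing must start by day 16.
To finish by day 36, electrical rough-in (duration 5) must start no later than day 31.
Foundation pour has several dependents: curing (must start by day 16); plumbing rough-in (must start by day 24); electrical rough-in (must start by day 31, minus 2-day gap → day 29); insulation (must start by day 26). The earliest of those limits is day 16, so foundation pour must start by 16 − 7 = day 9.

9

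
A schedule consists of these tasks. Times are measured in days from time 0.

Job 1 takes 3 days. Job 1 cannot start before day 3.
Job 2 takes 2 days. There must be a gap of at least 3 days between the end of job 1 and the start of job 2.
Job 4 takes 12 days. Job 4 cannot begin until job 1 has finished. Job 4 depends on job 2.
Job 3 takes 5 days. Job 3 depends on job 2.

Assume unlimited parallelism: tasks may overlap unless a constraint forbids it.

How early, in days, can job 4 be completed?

Job 1 cannot begin until its own release at day 3. It runs from day 3 to 3 + 3 = day 6.
After job 1 (finishes day 6, plus 3-day gap → day 9), job 2 can start at day 9 and finishes at day 11.
Job 4 cannot start until job 1 (finishes day 6); job 2 (finishes day 11). The controlling bound is day 11, so job 4 finishes at 11 + 12 = day 23.

23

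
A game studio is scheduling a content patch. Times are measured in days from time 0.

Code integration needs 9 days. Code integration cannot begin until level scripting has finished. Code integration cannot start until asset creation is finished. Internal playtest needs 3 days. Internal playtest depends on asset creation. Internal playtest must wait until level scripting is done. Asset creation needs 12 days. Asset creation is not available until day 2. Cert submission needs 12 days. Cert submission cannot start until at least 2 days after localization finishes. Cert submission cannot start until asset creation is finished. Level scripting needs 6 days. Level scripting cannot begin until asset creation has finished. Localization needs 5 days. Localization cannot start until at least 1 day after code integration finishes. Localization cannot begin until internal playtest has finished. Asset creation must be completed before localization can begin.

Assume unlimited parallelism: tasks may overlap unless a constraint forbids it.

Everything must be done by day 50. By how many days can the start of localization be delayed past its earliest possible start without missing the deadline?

1

Asset creation waits on its own release at day 2, so it starts at day 2 and finishes at 2 + 12 = day 14.
Level scripting waits on asset creation (finishes day 14), so it starts at day 14 and finishes at 14 + 6 = day 20.
Internal playtest needs all of asset creation (finishes day 14); level scripting (finishes day 20). That puts its earliest start at day 20; it finishes at 20 + 3 = day 23.
For code integration: level scripting (finishes day 20); asset creation (finishes day 14). Taking the maximum gives a start of day 20, and it finishes at 20 + 9 = day 29.
Localization has to wait for code integration (finishes day 29, plus 1-day gap → day 30); internal playtest (finishes day 23); asset creation (finishes day 14). The latest of these is day 30, so localization runs day 30 to 30 + 5 = day 35.

Working backward from the deadline:
Nothing follows cert submission; the deadline of day 50 is its only limit. It must start by 50 − 12 = day 38.
Since cert submission (must start by day 38, minus 2-day gap → day 36) depends on it, localization must finish by day 36. Backing off its 5-day duration gives a latest start of day 31.
So localization can start as early as day 30 and as late as day 31, giving 31 − 30 = 1 day of slack.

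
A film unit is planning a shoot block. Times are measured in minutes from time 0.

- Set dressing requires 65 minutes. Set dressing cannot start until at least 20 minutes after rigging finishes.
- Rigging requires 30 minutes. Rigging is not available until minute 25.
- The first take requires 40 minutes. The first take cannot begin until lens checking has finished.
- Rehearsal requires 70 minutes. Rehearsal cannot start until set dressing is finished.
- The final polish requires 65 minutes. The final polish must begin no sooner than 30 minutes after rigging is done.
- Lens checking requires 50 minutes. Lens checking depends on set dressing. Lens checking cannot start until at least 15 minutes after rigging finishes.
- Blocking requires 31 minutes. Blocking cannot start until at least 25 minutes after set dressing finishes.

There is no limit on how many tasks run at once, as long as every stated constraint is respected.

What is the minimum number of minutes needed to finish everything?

After its own release at minute 25, rigging can start at minute 25 and finishes at minute 55.
The final polish cannot begin until rigging (finishes minute 55, plus 30-minute gap → minute 85). It runs from minute 85 to 85 + 65 = minute 150.
Set dressing waits on rigging (finishes minute 55, plus 20-minute gap → minute 75), so it starts at minute 75 and finishes at 75 + 65 = minute 140.
Rehearsal waits on set dressing (finishes minute 140), so it starts at minute 140 and finishes at 140 + 70 = minute 210.
After set dressing (finishes minute 140, plus 25-minute gap → minute 165), blocking can start at minute 165 and finishes at minute 196.
For lens checking: set dressing (finishes minute 140); rigging (finishes minute 55, plus 15-minute gap → minute 70). Taking the maximum gives a start of minute 140, and it finishes at 140 + 50 = minute 190.
After lens checking (finishes minute 190), the first take can start at minute 190 and finishes at minute 230.
All tasks are finished once the last one completes. Finish times: Rigging at 55, Set dressing at 140, Lens checking at 190, Blocking at 196, Rehearsal at 210, The final polish at 150, The first take at 230. The latest is minute 230.

230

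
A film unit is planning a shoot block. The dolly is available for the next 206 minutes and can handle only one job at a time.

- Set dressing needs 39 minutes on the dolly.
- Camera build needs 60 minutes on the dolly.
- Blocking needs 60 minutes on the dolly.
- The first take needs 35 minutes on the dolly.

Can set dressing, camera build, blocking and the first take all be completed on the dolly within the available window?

Yes

Running back to back, the jobs need 39 + 60 + 60 + 35 = 194 minutes on the dolly.
Since 194 ≤ 206, they fit within the window.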